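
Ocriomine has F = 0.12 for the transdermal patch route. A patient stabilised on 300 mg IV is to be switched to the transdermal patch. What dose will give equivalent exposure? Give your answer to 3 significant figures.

For equal systemic exposure: F × D_ev = D_iv
D_ev = D_iv / F = 300 / 0.12 = 2500 mg

D_transdermal = 2500 mg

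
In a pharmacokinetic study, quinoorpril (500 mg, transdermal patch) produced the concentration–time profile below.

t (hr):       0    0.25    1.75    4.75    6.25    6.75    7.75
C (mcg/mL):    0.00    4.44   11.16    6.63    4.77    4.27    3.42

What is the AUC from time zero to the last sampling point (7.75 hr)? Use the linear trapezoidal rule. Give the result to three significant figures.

Trapezoidal AUC_0→7.75:
  [0→0.25]: (0.00+4.44)/2 × 0.25 = 0.555
  [0.25→1.75]: (4.44+11.16)/2 × 1.5 = 11.7
  [1.75→4.75]: (11.16+6.63)/2 × 3 = 26.685
  [4.75→6.25]: (6.63+4.77)/2 × 1.5 = 8.55
  [6.25→6.75]: (4.77+4.27)/2 × 0.5 = 2.26
  [6.75→7.75]: (4.27+3.42)/2 × 1 = 3.845
  Sum = 53.595 mcg/mL·hr

AUC = 53.6 mcg/mL·hr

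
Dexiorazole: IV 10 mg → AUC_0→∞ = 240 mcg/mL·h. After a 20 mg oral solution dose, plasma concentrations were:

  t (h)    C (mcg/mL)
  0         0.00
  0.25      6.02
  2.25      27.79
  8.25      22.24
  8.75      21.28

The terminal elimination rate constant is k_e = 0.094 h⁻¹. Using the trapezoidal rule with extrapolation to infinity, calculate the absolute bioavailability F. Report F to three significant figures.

F = 0.879

Trapezoidal AUC_0→8.75 (oral solution):
  [0→0.25]: (0.00+6.02)/2 × 0.25 = 0.7525
  [0.25→2.25]: (6.02+27.79)/2 × 2 = 33.81
  [2.25→8.25]: (27.79+22.24)/2 × 6 = 150.09
  [8.25→8.75]: (22.24+21.28)/2 × 0.5 = 10.88
  Sum = 195.5325 mcg/mL·h
Tail: C_last/k_e = 21.28/0.094 = 226.383
AUC_0→∞ (oral solution) = 195.5325 + 226.383 = 421.9155 mcg/mL·h
F = (AUC_ev/D_ev)/(AUC_iv/D_iv) = (421.9155/20)/(240/10) = 21.095775/24 = 0.8790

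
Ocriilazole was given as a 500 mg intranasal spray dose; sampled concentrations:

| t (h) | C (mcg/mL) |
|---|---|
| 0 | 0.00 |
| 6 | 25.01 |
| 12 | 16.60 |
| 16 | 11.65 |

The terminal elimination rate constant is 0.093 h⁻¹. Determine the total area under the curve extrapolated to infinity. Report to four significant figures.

Trapezoidal AUC_0→16:
  [0→6]: (0.00+25.01)/2 × 6 = 75.03
  [6→12]: (25.01+16.60)/2 × 6 = 124.83
  [12→16]: (16.60+11.65)/2 × 4 = 56.5
  Sum = 256.36 mcg/mL·h
Extrapolated tail: C_last / k_e = 11.65 / 0.093 = 125.269
AUC_0→∞ = 256.36 + 125.269 = 381.629 mcg/mL·h

AUC = 381.6 mcg/mL·h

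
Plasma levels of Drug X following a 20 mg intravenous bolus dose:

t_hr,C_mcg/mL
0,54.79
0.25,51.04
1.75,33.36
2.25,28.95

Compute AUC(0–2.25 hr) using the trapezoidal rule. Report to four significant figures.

AUC = 92.11 mcg/mL·hr

Trapezoidal AUC_0→2.25:
  [0→0.25]: (54.79+51.04)/2 × 0.25 = 13.22875
  [0.25→1.75]: (51.04+33.36)/2 × 1.5 = 63.3
  [1.75→2.25]: (33.36+28.95)/2 × 0.5 = 15.5775
  Sum = 92.10625 mcg/mL·hr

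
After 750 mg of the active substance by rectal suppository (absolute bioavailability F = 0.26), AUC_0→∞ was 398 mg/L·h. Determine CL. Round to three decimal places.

CL = 0.490 L/h

CL = F × Dose / AUC_0→∞
   = 0.26 × 750 / 398 = 0.48995 L/h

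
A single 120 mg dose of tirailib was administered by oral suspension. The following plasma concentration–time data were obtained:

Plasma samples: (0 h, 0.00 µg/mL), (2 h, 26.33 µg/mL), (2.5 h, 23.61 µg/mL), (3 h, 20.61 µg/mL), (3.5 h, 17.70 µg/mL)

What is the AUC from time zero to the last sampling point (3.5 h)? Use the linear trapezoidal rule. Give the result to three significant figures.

Trapezoidal AUC_0→3.5:
  [0→2]: (0.00+26.33)/2 × 2 = 26.33
  [2→2.5]: (26.33+23.61)/2 × 0.5 = 12.485
  [2.5→3]: (23.61+20.61)/2 × 0.5 = 11.055
  [3→3.5]: (20.61+17.70)/2 × 0.5 = 9.5775
  Sum = 59.4475 µg/mL·h

AUC = 59.4 µg/mL·h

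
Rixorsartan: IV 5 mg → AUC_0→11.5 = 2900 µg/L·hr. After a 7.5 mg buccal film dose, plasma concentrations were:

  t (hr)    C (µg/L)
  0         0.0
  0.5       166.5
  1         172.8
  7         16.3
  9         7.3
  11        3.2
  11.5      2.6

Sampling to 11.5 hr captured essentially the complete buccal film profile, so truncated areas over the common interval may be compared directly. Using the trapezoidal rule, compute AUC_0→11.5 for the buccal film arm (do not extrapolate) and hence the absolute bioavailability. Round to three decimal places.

F = 0.168

Trapezoidal AUC_0→11.5 (buccal film):
  [0→0.5]: (0.0+166.5)/2 × 0.5 = 41.625
  [0.5→1]: (166.5+172.8)/2 × 0.5 = 84.825
  [1→7]: (172.8+16.3)/2 × 6 = 567.3
  [7→9]: (16.3+7.3)/2 × 2 = 23.6
  [9→11]: (7.3+3.2)/2 × 2 = 10.5
  [11→11.5]: (3.2+2.6)/2 × 0.5 = 1.45
  Sum = 729.3 µg/L·hr
F = (AUC_ev/D_ev)/(AUC_iv/D_iv) = (729.3/7.5)/(2900/5) = 97.24/580 = 0.1677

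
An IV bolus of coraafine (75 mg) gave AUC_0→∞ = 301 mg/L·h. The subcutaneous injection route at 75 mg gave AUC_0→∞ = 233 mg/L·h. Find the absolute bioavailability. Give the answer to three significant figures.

F = (AUC_ev / D_ev) / (AUC_iv / D_iv)
  = (233/75) / (301/75)
  = 3.10667 / 4.01333 = 0.7741

F = 0.774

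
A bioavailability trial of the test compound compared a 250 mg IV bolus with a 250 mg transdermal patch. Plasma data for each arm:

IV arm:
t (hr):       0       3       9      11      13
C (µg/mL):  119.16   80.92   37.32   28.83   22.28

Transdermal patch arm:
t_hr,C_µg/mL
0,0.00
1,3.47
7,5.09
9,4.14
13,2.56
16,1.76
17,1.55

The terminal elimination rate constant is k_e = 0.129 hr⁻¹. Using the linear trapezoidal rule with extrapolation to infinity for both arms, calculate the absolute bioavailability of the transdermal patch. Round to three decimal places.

F = 0.074

Trapezoidal AUC_0→13 (IV):
  [0→3]: (119.16+80.92)/2 × 3 = 300.12
  [3→9]: (80.92+37.32)/2 × 6 = 354.72
  [9→11]: (37.32+28.83)/2 × 2 = 66.15
  [11→13]: (28.83+22.28)/2 × 2 = 51.11
  Sum = 772.1 µg/mL·hr
IV tail: 22.28/0.129 = 172.713; AUC_iv,0→∞ = 772.1 + 172.713 = 944.813 µg/mL·hr
Trapezoidal AUC_0→17 (transdermal patch):
  [0→1]: (0.00+3.47)/2 × 1 = 1.735
  [1→7]: (3.47+5.09)/2 × 6 = 25.68
  [7→9]: (5.09+4.14)/2 × 2 = 9.23
  [9→13]: (4.14+2.56)/2 × 4 = 13.4
  [13→16]: (2.56+1.76)/2 × 3 = 6.48
  [16→17]: (1.76+1.55)/2 × 1 = 1.655
  Sum = 58.18 µg/mL·hr
transdermal patch tail: 1.55/0.129 = 12.016; AUC_ev,0→∞ = 58.18 + 12.016 = 70.196 µg/mL·hr
F = (AUC_ev/D_ev)/(AUC_iv/D_iv) = (70.196/250)/(944.813/250) = 0.280784/3.779252 = 0.0743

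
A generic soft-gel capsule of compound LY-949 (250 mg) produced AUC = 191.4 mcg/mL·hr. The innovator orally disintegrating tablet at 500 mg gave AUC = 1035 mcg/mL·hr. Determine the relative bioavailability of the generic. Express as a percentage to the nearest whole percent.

F_rel = 37%

F_rel = (AUC_test/D_test) / (AUC_ref/D_ref)
      = (191.4/250) / (1035/500)
      = 0.7656 / 2.07 = 0.3699 = 36.99%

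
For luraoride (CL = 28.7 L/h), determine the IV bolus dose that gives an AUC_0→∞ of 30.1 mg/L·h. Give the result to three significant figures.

Dose_iv = CL × AUC_0→∞
     = 28.7 × 30.1 = 863.87 mg

Dose = 864 mg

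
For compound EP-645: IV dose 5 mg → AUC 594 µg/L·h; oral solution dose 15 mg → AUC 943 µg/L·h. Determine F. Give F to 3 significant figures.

F = 0.529

F = (AUC_ev / D_ev) / (AUC_iv / D_iv)
  = (943/15) / (594/5)
  = 62.8667 / 118.8 = 0.5292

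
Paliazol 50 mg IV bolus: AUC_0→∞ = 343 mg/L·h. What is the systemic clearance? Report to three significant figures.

CL = 0.146 L/h

CL = Dose_iv / AUC_0→∞
   = 50 / 343 = 0.145773 L/h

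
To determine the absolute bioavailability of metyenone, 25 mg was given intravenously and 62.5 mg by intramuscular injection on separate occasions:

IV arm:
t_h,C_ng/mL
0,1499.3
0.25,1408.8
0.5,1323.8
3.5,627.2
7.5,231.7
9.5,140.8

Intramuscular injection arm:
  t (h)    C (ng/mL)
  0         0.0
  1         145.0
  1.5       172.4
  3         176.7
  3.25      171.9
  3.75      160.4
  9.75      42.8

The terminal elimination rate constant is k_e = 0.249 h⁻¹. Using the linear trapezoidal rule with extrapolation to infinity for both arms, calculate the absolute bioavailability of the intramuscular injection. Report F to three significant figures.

F = 0.0841

Trapezoidal AUC_0→9.5 (IV):
  [0→0.25]: (1499.3+1408.8)/2 × 0.25 = 363.5125
  [0.25→0.5]: (1408.8+1323.8)/2 × 0.25 = 341.575
  [0.5→3.5]: (1323.8+627.2)/2 × 3 = 2926.5
  [3.5→7.5]: (627.2+231.7)/2 × 4 = 1717.8
  [7.5→9.5]: (231.7+140.8)/2 × 2 = 372.5
  Sum = 5721.8875 ng/mL·h
IV tail: 140.8/0.249 = 565.462; AUC_iv,0→∞ = 5721.8875 + 565.462 = 6287.3495 ng/mL·h
Trapezoidal AUC_0→9.75 (intramuscular injection):
  [0→1]: (0.0+145.0)/2 × 1 = 72.5
  [1→1.5]: (145.0+172.4)/2 × 0.5 = 79.35
  [1.5→3]: (172.4+176.7)/2 × 1.5 = 261.825
  [3→3.25]: (176.7+171.9)/2 × 0.25 = 43.575
  [3.25→3.75]: (171.9+160.4)/2 × 0.5 = 83.075
  [3.75→9.75]: (160.4+42.8)/2 × 6 = 609.6
  Sum = 1149.925 ng/mL·h
intramuscular injection tail: 42.8/0.249 = 171.888; AUC_ev,0→∞ = 1149.925 + 171.888 = 1321.813 ng/mL·h
F = (AUC_ev/D_ev)/(AUC_iv/D_iv) = (1321.813/62.5)/(6287.3495/25) = 21.149008/251.49398 = 0.0841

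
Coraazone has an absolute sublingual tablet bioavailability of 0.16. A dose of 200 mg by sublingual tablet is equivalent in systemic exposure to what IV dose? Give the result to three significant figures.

Systemic exposure from an extravascular dose = F × D_ev, so the equivalent IV dose is F × D_ev.
D_iv = F × D_ev = 0.16 × 200 = 32 mg

D_iv = 32.0 mg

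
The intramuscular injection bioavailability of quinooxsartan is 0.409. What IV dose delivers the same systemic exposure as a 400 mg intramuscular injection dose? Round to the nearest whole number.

Systemic exposure from an extravascular dose = F × D_ev, so the equivalent IV dose is F × D_ev.
D_iv = F × D_ev = 0.409 × 400 = 163.6 mg

D_iv = 164 mg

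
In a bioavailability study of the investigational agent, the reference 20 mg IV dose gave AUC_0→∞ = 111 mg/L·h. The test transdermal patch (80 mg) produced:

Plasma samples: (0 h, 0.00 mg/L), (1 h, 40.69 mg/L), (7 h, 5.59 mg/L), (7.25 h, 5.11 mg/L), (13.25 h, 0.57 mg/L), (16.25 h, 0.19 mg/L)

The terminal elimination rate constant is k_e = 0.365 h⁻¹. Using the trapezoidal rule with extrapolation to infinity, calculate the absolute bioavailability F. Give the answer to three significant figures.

Trapezoidal AUC_0→16.25 (transdermal patch):
  [0→1]: (0.00+40.69)/2 × 1 = 20.345
  [1→7]: (40.69+5.59)/2 × 6 = 138.84
  [7→7.25]: (5.59+5.11)/2 × 0.25 = 1.3375
  [7.25→13.25]: (5.11+0.57)/2 × 6 = 17.04
  [13.25→16.25]: (0.57+0.19)/2 × 3 = 1.14
  Sum = 178.7025 mg/L·h
Tail: C_last/k_e = 0.19/0.365 = 0.521
AUC_0→∞ (transdermal patch) = 178.7025 + 0.521 = 179.2235 mg/L·h
F = (AUC_ev/D_ev)/(AUC_iv/D_iv) = (179.2235/80)/(111/20) = 2.24029/5.55 = 0.4037

F = 0.404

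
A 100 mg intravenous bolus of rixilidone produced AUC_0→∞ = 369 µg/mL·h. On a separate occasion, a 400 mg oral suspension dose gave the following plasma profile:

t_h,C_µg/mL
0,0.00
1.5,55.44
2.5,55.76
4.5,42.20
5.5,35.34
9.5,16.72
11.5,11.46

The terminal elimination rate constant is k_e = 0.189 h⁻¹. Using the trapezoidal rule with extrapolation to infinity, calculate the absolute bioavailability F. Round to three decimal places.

Trapezoidal AUC_0→11.5 (oral suspension):
  [0→1.5]: (0.00+55.44)/2 × 1.5 = 41.58
  [1.5→2.5]: (55.44+55.76)/2 × 1 = 55.6
  [2.5→4.5]: (55.76+42.20)/2 × 2 = 97.96
  [4.5→5.5]: (42.20+35.34)/2 × 1 = 38.77
  [5.5→9.5]: (35.34+16.72)/2 × 4 = 104.12
  [9.5→11.5]: (16.72+11.46)/2 × 2 = 28.18
  Sum = 366.21 µg/mL·h
Tail: C_last/k_e = 11.46/0.189 = 60.635
AUC_0→∞ (oral suspension) = 366.21 + 60.635 = 426.845 µg/mL·h
F = (AUC_ev/D_ev)/(AUC_iv/D_iv) = (426.845/400)/(369/100) = 1.0671125/3.69 = 0.2892

F = 0.289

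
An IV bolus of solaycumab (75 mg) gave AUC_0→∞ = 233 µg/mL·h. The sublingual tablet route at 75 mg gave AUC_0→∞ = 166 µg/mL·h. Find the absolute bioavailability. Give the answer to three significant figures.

F = (AUC_ev / D_ev) / (AUC_iv / D_iv)
  = (166/75) / (233/75)
  = 2.21333 / 3.10667 = 0.7124

F = 0.712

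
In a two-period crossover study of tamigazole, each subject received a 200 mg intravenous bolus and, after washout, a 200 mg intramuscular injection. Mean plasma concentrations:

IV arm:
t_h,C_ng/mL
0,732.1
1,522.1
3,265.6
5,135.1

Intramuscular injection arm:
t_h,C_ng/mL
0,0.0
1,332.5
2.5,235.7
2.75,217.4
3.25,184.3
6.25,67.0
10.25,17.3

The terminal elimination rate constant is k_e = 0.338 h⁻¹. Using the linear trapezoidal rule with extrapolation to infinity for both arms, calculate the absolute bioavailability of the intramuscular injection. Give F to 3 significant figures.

F = 0.608

Trapezoidal AUC_0→5 (IV):
  [0→1]: (732.1+522.1)/2 × 1 = 627.1
  [1→3]: (522.1+265.6)/2 × 2 = 787.7
  [3→5]: (265.6+135.1)/2 × 2 = 400.7
  Sum = 1815.5 ng/mL·h
IV tail: 135.1/0.338 = 399.704; AUC_iv,0→∞ = 1815.5 + 399.704 = 2215.204 ng/mL·h
Trapezoidal AUC_0→10.25 (intramuscular injection):
  [0→1]: (0.0+332.5)/2 × 1 = 166.25
  [1→2.5]: (332.5+235.7)/2 × 1.5 = 426.15
  [2.5→2.75]: (235.7+217.4)/2 × 0.25 = 56.6375
  [2.75→3.25]: (217.4+184.3)/2 × 0.5 = 100.425
  [3.25→6.25]: (184.3+67.0)/2 × 3 = 376.95
  [6.25→10.25]: (67.0+17.3)/2 × 4 = 168.6
  Sum = 1295.0125 ng/mL·h
intramuscular injection tail: 17.3/0.338 = 51.183; AUC_ev,0→∞ = 1295.0125 + 51.183 = 1346.1955 ng/mL·h
F = (AUC_ev/D_ev)/(AUC_iv/D_iv) = (1346.1955/200)/(2215.204/200) = 6.7309775/11.07602 = 0.6077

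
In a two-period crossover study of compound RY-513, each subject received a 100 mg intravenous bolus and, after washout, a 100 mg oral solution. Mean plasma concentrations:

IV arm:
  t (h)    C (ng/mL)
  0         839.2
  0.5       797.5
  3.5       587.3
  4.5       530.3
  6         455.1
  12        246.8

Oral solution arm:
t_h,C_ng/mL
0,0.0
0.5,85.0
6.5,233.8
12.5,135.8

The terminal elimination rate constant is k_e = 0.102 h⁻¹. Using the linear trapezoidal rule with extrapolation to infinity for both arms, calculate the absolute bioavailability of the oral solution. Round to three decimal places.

Trapezoidal AUC_0→12 (IV):
  [0→0.5]: (839.2+797.5)/2 × 0.5 = 409.175
  [0.5→3.5]: (797.5+587.3)/2 × 3 = 2077.2
  [3.5→4.5]: (587.3+530.3)/2 × 1 = 558.8
  [4.5→6]: (530.3+455.1)/2 × 1.5 = 739.05
  [6→12]: (455.1+246.8)/2 × 6 = 2105.7
  Sum = 5889.925 ng/mL·h
IV tail: 246.8/0.102 = 2419.608; AUC_iv,0→∞ = 5889.925 + 2419.608 = 8309.533 ng/mL·h
Trapezoidal AUC_0→12.5 (oral solution):
  [0→0.5]: (0.0+85.0)/2 × 0.5 = 21.25
  [0.5→6.5]: (85.0+233.8)/2 × 6 = 956.4
  [6.5→12.5]: (233.8+135.8)/2 × 6 = 1108.8
  Sum = 2086.45 ng/mL·h
oral solution tail: 135.8/0.102 = 1331.373; AUC_ev,0→∞ = 2086.45 + 1331.373 = 3417.823 ng/mL·h
F = (AUC_ev/D_ev)/(AUC_iv/D_iv) = (3417.823/100)/(8309.533/100) = 34.17823/83.09533 = 0.4113

F = 0.411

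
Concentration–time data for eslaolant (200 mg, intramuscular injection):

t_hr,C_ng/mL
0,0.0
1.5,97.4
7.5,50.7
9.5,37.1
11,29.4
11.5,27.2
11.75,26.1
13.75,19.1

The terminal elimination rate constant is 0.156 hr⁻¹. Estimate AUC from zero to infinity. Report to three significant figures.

Trapezoidal AUC_0→13.75:
  [0→1.5]: (0.0+97.4)/2 × 1.5 = 73.05
  [1.5→7.5]: (97.4+50.7)/2 × 6 = 444.3
  [7.5→9.5]: (50.7+37.1)/2 × 2 = 87.8
  [9.5→11]: (37.1+29.4)/2 × 1.5 = 49.875
  [11→11.5]: (29.4+27.2)/2 × 0.5 = 14.15
  [11.5→11.75]: (27.2+26.1)/2 × 0.25 = 6.6625
  [11.75→13.75]: (26.1+19.1)/2 × 2 = 45.2
  Sum = 721.0375 ng/mL·hr
Extrapolated tail: C_last / k_e = 19.1 / 0.156 = 122.436
AUC_0→∞ = 721.0375 + 122.436 = 843.4735 ng/mL·hr

AUC = 843 ng/mL·hr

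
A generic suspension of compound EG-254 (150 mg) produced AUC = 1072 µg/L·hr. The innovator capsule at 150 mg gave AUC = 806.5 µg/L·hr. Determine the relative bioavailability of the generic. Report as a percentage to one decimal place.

F_rel = (AUC_test/D_test) / (AUC_ref/D_ref)
      = (1072/150) / (806.5/150)
      = 7.14667 / 5.37667 = 1.3292 = 132.92%

F_rel = 132.9%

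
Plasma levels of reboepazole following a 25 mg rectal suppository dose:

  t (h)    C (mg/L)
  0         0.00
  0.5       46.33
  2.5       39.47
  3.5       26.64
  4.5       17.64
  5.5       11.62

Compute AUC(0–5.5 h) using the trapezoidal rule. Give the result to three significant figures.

Trapezoidal AUC_0→5.5:
  [0→0.5]: (0.00+46.33)/2 × 0.5 = 11.5825
  [0.5→2.5]: (46.33+39.47)/2 × 2 = 85.8
  [2.5→3.5]: (39.47+26.64)/2 × 1 = 33.055
  [3.5→4.5]: (26.64+17.64)/2 × 1 = 22.14
  [4.5→5.5]: (17.64+11.62)/2 × 1 = 14.63
  Sum = 167.2075 mg/L·h

AUC = 167 mg/L·h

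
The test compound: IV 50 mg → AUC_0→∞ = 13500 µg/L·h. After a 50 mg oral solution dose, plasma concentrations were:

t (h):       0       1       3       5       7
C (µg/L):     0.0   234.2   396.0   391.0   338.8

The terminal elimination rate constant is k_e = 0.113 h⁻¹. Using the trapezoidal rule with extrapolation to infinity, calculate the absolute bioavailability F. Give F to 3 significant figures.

Trapezoidal AUC_0→7 (oral solution):
  [0→1]: (0.0+234.2)/2 × 1 = 117.1
  [1→3]: (234.2+396.0)/2 × 2 = 630.2
  [3→5]: (396.0+391.0)/2 × 2 = 787.0
  [5→7]: (391.0+338.8)/2 × 2 = 729.8
  Sum = 2264.1 µg/L·h
Tail: C_last/k_e = 338.8/0.113 = 2998.230
AUC_0→∞ (oral solution) = 2264.1 + 2998.230 = 5262.33 µg/L·h
F = (AUC_ev/D_ev)/(AUC_iv/D_iv) = (5262.33/50)/(13500/50) = 105.2466/270 = 0.3898

F = 0.390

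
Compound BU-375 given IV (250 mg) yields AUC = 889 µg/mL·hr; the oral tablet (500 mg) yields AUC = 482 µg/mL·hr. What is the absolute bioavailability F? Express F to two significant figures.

F = (AUC_ev / D_ev) / (AUC_iv / D_iv)
  = (482/500) / (889/250)
  = 0.964 / 3.556 = 0.2711

F = 0.27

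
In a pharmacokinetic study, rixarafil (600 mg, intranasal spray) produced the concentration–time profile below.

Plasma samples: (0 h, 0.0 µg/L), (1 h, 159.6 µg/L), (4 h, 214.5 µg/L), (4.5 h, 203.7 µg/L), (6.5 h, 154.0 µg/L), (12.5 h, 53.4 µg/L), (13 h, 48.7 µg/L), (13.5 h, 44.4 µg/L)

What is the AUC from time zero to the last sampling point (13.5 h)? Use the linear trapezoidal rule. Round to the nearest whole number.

Trapezoidal AUC_0→13.5:
  [0→1]: (0.0+159.6)/2 × 1 = 79.8
  [1→4]: (159.6+214.5)/2 × 3 = 561.15
  [4→4.5]: (214.5+203.7)/2 × 0.5 = 104.55
  [4.5→6.5]: (203.7+154.0)/2 × 2 = 357.7
  [6.5→12.5]: (154.0+53.4)/2 × 6 = 622.2
  [12.5→13]: (53.4+48.7)/2 × 0.5 = 25.525
  [13→13.5]: (48.7+44.4)/2 × 0.5 = 23.275
  Sum = 1774.2 µg/L·h

AUC = 1774 µg/L·h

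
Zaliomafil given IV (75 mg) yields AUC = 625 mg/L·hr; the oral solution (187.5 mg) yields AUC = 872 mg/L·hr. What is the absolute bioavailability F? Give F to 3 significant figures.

F = 0.558

F = (AUC_ev / D_ev) / (AUC_iv / D_iv)
  = (872/187.5) / (625/75)
  = 4.65067 / 8.33333 = 0.5581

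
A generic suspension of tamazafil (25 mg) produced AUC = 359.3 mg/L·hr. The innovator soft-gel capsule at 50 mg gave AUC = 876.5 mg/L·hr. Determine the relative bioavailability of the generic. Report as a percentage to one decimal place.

F_rel = 82.0%

F_rel = (AUC_test/D_test) / (AUC_ref/D_ref)
      = (359.3/25) / (876.5/50)
      = 14.372 / 17.53 = 0.8199 = 81.99%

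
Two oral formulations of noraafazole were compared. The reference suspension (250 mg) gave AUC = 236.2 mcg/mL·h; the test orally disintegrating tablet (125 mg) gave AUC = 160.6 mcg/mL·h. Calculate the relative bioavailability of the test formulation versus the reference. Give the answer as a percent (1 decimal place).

F_rel = 136.0%

F_rel = (AUC_test/D_test) / (AUC_ref/D_ref)
      = (160.6/125) / (236.2/250)
      = 1.2848 / 0.9448 = 1.3599 = 135.99%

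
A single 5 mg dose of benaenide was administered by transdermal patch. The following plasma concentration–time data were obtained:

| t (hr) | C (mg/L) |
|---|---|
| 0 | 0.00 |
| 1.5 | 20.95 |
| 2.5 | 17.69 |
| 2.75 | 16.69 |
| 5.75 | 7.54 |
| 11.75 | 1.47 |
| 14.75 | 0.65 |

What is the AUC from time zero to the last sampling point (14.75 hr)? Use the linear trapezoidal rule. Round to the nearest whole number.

AUC = 106 mg/L·hr

Trapezoidal AUC_0→14.75:
  [0→1.5]: (0.00+20.95)/2 × 1.5 = 15.7125
  [1.5→2.5]: (20.95+17.69)/2 × 1 = 19.32
  [2.5→2.75]: (17.69+16.69)/2 × 0.25 = 4.2975
  [2.75→5.75]: (16.69+7.54)/2 × 3 = 36.345
  [5.75→11.75]: (7.54+1.47)/2 × 6 = 27.03
  [11.75→14.75]: (1.47+0.65)/2 × 3 = 3.18
  Sum = 105.885 mg/L·hr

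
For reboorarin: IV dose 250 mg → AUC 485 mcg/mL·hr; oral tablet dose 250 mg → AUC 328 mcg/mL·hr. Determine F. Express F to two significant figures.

F = (AUC_ev / D_ev) / (AUC_iv / D_iv)
  = (328/250) / (485/250)
  = 1.312 / 1.94 = 0.6763

F = 0.68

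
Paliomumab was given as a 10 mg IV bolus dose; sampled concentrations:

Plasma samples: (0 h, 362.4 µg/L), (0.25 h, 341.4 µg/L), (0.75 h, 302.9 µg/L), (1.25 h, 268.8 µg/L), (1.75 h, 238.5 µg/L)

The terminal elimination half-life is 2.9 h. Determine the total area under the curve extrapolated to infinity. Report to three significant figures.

Trapezoidal AUC_0→1.75:
  [0→0.25]: (362.4+341.4)/2 × 0.25 = 87.975
  [0.25→0.75]: (341.4+302.9)/2 × 0.5 = 161.075
  [0.75→1.25]: (302.9+268.8)/2 × 0.5 = 142.925
  [1.25→1.75]: (268.8+238.5)/2 × 0.5 = 126.825
  Sum = 518.8 µg/L·h
k_e = ln2 / t½ = 0.693147 / 2.9 = 0.2390 h^-1
Extrapolated tail: C_last / k_e = 238.5 / 0.239 = 997.908
AUC_0→∞ = 518.8 + 997.908 = 1516.708 µg/L·h

AUC = 1520 µg/L·h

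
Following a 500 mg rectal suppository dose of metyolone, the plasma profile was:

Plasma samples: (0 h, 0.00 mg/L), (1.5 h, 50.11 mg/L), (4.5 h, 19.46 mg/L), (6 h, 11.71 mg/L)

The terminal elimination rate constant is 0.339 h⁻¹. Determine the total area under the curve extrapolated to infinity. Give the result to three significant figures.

Trapezoidal AUC_0→6:
  [0→1.5]: (0.00+50.11)/2 × 1.5 = 37.5825
  [1.5→4.5]: (50.11+19.46)/2 × 3 = 104.355
  [4.5→6]: (19.46+11.71)/2 × 1.5 = 23.3775
  Sum = 165.315 mg/L·h
Extrapolated tail: C_last / k_e = 11.71 / 0.339 = 34.543
AUC_0→∞ = 165.315 + 34.543 = 199.858 mg/L·h

AUC = 200 mg/L·h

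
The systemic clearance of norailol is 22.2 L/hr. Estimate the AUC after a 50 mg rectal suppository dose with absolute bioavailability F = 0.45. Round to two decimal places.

AUC = 1.01 mg/L·hr

AUC_0→∞ = F × Dose / CL
        = 0.45 × 50 / 22.2 = 1.01351 mg/L·hr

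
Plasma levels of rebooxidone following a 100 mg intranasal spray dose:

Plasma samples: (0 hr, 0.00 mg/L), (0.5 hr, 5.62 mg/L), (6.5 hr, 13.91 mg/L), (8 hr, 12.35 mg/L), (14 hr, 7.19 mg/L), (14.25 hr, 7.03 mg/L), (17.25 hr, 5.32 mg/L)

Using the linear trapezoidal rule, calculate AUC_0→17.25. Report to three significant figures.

AUC = 159 mg/L·hr

Trapezoidal AUC_0→17.25:
  [0→0.5]: (0.00+5.62)/2 × 0.5 = 1.405
  [0.5→6.5]: (5.62+13.91)/2 × 6 = 58.59
  [6.5→8]: (13.91+12.35)/2 × 1.5 = 19.695
  [8→14]: (12.35+7.19)/2 × 6 = 58.62
  [14→14.25]: (7.19+7.03)/2 × 0.25 = 1.7775
  [14.25→17.25]: (7.03+5.32)/2 × 3 = 18.525
  Sum = 158.6125 mg/L·hr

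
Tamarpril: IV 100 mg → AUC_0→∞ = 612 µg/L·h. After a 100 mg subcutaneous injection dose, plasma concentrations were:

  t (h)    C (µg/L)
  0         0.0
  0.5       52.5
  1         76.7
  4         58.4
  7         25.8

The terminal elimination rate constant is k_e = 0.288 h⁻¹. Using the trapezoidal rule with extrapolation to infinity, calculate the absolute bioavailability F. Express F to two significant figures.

F = 0.76

Trapezoidal AUC_0→7 (subcutaneous injection):
  [0→0.5]: (0.0+52.5)/2 × 0.5 = 13.125
  [0.5→1]: (52.5+76.7)/2 × 0.5 = 32.3
  [1→4]: (76.7+58.4)/2 × 3 = 202.65
  [4→7]: (58.4+25.8)/2 × 3 = 126.3
  Sum = 374.375 µg/L·h
Tail: C_last/k_e = 25.8/0.288 = 89.583
AUC_0→∞ (subcutaneous injection) = 374.375 + 89.583 = 463.958 µg/L·h
F = (AUC_ev/D_ev)/(AUC_iv/D_iv) = (463.958/100)/(612/100) = 4.63958/6.12 = 0.7581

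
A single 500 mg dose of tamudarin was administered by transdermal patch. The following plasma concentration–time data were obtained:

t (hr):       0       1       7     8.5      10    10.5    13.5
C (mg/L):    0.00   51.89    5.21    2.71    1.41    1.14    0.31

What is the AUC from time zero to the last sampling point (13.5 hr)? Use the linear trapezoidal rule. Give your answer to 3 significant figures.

AUC = 209 mg/L·hr

Trapezoidal AUC_0→13.5:
  [0→1]: (0.00+51.89)/2 × 1 = 25.945
  [1→7]: (51.89+5.21)/2 × 6 = 171.3
  [7→8.5]: (5.21+2.71)/2 × 1.5 = 5.94
  [8.5→10]: (2.71+1.41)/2 × 1.5 = 3.09
  [10→10.5]: (1.41+1.14)/2 × 0.5 = 0.6375
  [10.5→13.5]: (1.14+0.31)/2 × 3 = 2.175
  Sum = 209.0875 mg/L·hr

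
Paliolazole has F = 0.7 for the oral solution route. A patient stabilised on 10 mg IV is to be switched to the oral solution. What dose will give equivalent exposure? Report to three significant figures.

For equal systemic exposure: F × D_ev = D_iv
D_ev = D_iv / F = 10 / 0.7 = 14.2857 mg

D_oral = 14.3 mg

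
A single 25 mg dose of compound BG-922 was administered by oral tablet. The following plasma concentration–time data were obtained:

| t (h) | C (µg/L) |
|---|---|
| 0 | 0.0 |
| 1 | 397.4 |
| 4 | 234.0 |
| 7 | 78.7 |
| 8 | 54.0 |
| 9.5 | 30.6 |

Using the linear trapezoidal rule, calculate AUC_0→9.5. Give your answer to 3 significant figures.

Trapezoidal AUC_0→9.5:
  [0→1]: (0.0+397.4)/2 × 1 = 198.7
  [1→4]: (397.4+234.0)/2 × 3 = 947.1
  [4→7]: (234.0+78.7)/2 × 3 = 469.05
  [7→8]: (78.7+54.0)/2 × 1 = 66.35
  [8→9.5]: (54.0+30.6)/2 × 1.5 = 63.45
  Sum = 1744.65 µg/L·h

AUC = 1740 µg/L·h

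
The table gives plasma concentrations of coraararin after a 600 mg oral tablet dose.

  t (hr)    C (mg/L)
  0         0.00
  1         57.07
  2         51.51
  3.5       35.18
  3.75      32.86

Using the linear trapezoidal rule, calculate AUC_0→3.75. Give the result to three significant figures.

AUC = 156 mg/L·hr

Trapezoidal AUC_0→3.75:
  [0→1]: (0.00+57.07)/2 × 1 = 28.535
  [1→2]: (57.07+51.51)/2 × 1 = 54.29
  [2→3.5]: (51.51+35.18)/2 × 1.5 = 65.0175
  [3.5→3.75]: (35.18+32.86)/2 × 0.25 = 8.505
  Sum = 156.3475 mg/L·hr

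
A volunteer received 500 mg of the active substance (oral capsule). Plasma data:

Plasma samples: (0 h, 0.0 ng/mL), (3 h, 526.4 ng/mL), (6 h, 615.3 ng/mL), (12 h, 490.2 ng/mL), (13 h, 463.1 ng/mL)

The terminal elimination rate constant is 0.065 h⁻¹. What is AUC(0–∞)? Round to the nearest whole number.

Trapezoidal AUC_0→13:
  [0→3]: (0.0+526.4)/2 × 3 = 789.6
  [3→6]: (526.4+615.3)/2 × 3 = 1712.55
  [6→12]: (615.3+490.2)/2 × 6 = 3316.5
  [12→13]: (490.2+463.1)/2 × 1 = 476.65
  Sum = 6295.3 ng/mL·h
Extrapolated tail: C_last / k_e = 463.1 / 0.065 = 7124.615
AUC_0→∞ = 6295.3 + 7124.615 = 13419.915 ng/mL·h

AUC = 13420 ng/mL·h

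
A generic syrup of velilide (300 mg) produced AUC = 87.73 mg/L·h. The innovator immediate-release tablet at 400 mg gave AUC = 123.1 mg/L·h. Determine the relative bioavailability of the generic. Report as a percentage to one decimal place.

F_rel = (AUC_test/D_test) / (AUC_ref/D_ref)
      = (87.73/300) / (123.1/400)
      = 0.292433 / 0.30775 = 0.9502 = 95.02%

F_rel = 95.0%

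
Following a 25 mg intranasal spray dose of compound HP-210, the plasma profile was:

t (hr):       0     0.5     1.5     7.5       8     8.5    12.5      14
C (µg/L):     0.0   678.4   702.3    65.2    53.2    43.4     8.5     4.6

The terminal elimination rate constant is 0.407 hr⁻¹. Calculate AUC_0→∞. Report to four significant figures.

Trapezoidal AUC_0→14:
  [0→0.5]: (0.0+678.4)/2 × 0.5 = 169.6
  [0.5→1.5]: (678.4+702.3)/2 × 1 = 690.35
  [1.5→7.5]: (702.3+65.2)/2 × 6 = 2302.5
  [7.5→8]: (65.2+53.2)/2 × 0.5 = 29.6
  [8→8.5]: (53.2+43.4)/2 × 0.5 = 24.15
  [8.5→12.5]: (43.4+8.5)/2 × 4 = 103.8
  [12.5→14]: (8.5+4.6)/2 × 1.5 = 9.825
  Sum = 3329.825 µg/L·hr
Extrapolated tail: C_last / k_e = 4.6 / 0.407 = 11.302
AUC_0→∞ = 3329.825 + 11.302 = 3341.127 µg/L·hr

AUC = 3341 µg/L·hr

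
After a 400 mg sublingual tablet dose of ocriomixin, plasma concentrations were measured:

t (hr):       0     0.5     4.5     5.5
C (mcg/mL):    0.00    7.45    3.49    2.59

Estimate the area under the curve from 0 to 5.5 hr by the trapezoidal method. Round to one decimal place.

Trapezoidal AUC_0→5.5:
  [0→0.5]: (0.00+7.45)/2 × 0.5 = 1.8625
  [0.5→4.5]: (7.45+3.49)/2 × 4 = 21.88
  [4.5→5.5]: (3.49+2.59)/2 × 1 = 3.04
  Sum = 26.7825 mcg/mL·hr

AUC = 26.8 mcg/mL·hr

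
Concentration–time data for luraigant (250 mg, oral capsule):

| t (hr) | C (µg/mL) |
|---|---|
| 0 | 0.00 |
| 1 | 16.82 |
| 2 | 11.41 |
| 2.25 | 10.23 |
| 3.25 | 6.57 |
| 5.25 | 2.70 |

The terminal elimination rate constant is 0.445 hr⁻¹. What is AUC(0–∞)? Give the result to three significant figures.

Trapezoidal AUC_0→5.25:
  [0→1]: (0.00+16.82)/2 × 1 = 8.41
  [1→2]: (16.82+11.41)/2 × 1 = 14.115
  [2→2.25]: (11.41+10.23)/2 × 0.25 = 2.705
  [2.25→3.25]: (10.23+6.57)/2 × 1 = 8.4
  [3.25→5.25]: (6.57+2.70)/2 × 2 = 9.27
  Sum = 42.9 µg/mL·hr
Extrapolated tail: C_last / k_e = 2.70 / 0.445 = 6.067
AUC_0→∞ = 42.9 + 6.067 = 48.967 µg/mL·hr

AUC = 49.0 µg/mL·hr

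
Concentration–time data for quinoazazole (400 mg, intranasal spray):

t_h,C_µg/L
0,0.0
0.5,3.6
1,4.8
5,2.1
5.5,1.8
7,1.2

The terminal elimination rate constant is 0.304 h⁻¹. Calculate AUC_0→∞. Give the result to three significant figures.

AUC = 24.0 µg/L·h

Trapezoidal AUC_0→7:
  [0→0.5]: (0.0+3.6)/2 × 0.5 = 0.9
  [0.5→1]: (3.6+4.8)/2 × 0.5 = 2.1
  [1→5]: (4.8+2.1)/2 × 4 = 13.8
  [5→5.5]: (2.1+1.8)/2 × 0.5 = 0.975
  [5.5→7]: (1.8+1.2)/2 × 1.5 = 2.25
  Sum = 20.025 µg/L·h
Extrapolated tail: C_last / k_e = 1.2 / 0.304 = 3.947
AUC_0→∞ = 20.025 + 3.947 = 23.972 µg/L·h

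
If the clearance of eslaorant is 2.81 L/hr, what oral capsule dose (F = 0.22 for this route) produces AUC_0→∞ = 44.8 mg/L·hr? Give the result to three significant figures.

Dose = 572 mg

Dose = CL × AUC_0→∞ / F
     = 2.81 × 44.8 / 0.22 = 572.218 mg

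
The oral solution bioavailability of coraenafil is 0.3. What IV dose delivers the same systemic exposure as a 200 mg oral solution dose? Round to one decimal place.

Systemic exposure from an extravascular dose = F × D_ev, so the equivalent IV dose is F × D_ev.
D_iv = F × D_ev = 0.3 × 200 = 60 mg

D_iv = 60.0 mg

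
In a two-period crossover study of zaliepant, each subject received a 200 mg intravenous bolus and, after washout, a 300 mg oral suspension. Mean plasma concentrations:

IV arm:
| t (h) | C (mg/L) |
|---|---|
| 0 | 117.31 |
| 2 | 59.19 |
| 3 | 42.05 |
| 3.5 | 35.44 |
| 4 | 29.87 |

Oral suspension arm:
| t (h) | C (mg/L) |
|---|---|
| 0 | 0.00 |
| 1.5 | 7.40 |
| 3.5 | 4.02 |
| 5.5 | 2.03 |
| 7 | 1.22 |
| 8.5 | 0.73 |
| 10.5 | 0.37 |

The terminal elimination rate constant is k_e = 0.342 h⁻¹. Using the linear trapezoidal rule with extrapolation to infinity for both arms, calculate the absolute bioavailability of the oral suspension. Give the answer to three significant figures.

F = 0.0554

Trapezoidal AUC_0→4 (IV):
  [0→2]: (117.31+59.19)/2 × 2 = 176.5
  [2→3]: (59.19+42.05)/2 × 1 = 50.62
  [3→3.5]: (42.05+35.44)/2 × 0.5 = 19.3725
  [3.5→4]: (35.44+29.87)/2 × 0.5 = 16.3275
  Sum = 262.82 mg/L·h
IV tail: 29.87/0.342 = 87.339; AUC_iv,0→∞ = 262.82 + 87.339 = 350.159 mg/L·h
Trapezoidal AUC_0→10.5 (oral suspension):
  [0→1.5]: (0.00+7.40)/2 × 1.5 = 5.55
  [1.5→3.5]: (7.40+4.02)/2 × 2 = 11.42
  [3.5→5.5]: (4.02+2.03)/2 × 2 = 6.05
  [5.5→7]: (2.03+1.22)/2 × 1.5 = 2.4375
  [7→8.5]: (1.22+0.73)/2 × 1.5 = 1.4625
  [8.5→10.5]: (0.73+0.37)/2 × 2 = 1.1
  Sum = 28.02 mg/L·h
oral suspension tail: 0.37/0.342 = 1.082; AUC_ev,0→∞ = 28.02 + 1.082 = 29.102 mg/L·h
F = (AUC_ev/D_ev)/(AUC_iv/D_iv) = (29.102/300)/(350.159/200) = 0.0970067/1.750795 = 0.0554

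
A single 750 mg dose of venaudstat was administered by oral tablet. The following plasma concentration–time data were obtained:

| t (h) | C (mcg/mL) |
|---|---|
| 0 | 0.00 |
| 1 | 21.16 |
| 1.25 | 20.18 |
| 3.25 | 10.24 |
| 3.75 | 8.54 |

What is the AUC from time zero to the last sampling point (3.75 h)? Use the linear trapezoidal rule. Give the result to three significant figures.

AUC = 50.9 mcg/mL·h

Trapezoidal AUC_0→3.75:
  [0→1]: (0.00+21.16)/2 × 1 = 10.58
  [1→1.25]: (21.16+20.18)/2 × 0.25 = 5.1675
  [1.25→3.25]: (20.18+10.24)/2 × 2 = 30.42
  [3.25→3.75]: (10.24+8.54)/2 × 0.5 = 4.695
  Sum = 50.8625 mcg/mL·h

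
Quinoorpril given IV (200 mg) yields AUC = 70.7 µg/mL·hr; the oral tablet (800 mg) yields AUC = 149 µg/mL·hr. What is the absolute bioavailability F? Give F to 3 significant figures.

F = (AUC_ev / D_ev) / (AUC_iv / D_iv)
  = (149/800) / (70.7/200)
  = 0.18625 / 0.3535 = 0.5269

F = 0.527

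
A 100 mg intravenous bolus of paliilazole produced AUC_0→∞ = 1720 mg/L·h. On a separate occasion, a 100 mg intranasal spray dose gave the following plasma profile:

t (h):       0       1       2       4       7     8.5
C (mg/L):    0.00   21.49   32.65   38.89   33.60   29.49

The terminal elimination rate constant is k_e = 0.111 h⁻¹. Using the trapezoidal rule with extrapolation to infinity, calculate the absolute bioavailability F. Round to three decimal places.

F = 0.309

Trapezoidal AUC_0→8.5 (intranasal spray):
  [0→1]: (0.00+21.49)/2 × 1 = 10.745
  [1→2]: (21.49+32.65)/2 × 1 = 27.07
  [2→4]: (32.65+38.89)/2 × 2 = 71.54
  [4→7]: (38.89+33.60)/2 × 3 = 108.735
  [7→8.5]: (33.60+29.49)/2 × 1.5 = 47.3175
  Sum = 265.4075 mg/L·h
Tail: C_last/k_e = 29.49/0.111 = 265.676
AUC_0→∞ (intranasal spray) = 265.4075 + 265.676 = 531.0835 mg/L·h
F = (AUC_ev/D_ev)/(AUC_iv/D_iv) = (531.0835/100)/(1720/100) = 5.310835/17.2 = 0.3088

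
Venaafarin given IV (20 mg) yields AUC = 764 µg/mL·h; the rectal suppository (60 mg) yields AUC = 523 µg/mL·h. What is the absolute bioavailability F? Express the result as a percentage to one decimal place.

F = 22.8%

F = (AUC_ev / D_ev) / (AUC_iv / D_iv)
  = (523/60) / (764/20)
  = 8.71667 / 38.2 = 0.2282
  = 22.82%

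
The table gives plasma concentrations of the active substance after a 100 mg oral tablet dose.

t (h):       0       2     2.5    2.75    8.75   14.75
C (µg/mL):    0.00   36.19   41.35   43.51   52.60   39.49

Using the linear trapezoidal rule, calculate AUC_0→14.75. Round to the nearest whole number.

Trapezoidal AUC_0→14.75:
  [0→2]: (0.00+36.19)/2 × 2 = 36.19
  [2→2.5]: (36.19+41.35)/2 × 0.5 = 19.385
  [2.5→2.75]: (41.35+43.51)/2 × 0.25 = 10.6075
  [2.75→8.75]: (43.51+52.60)/2 × 6 = 288.33
  [8.75→14.75]: (52.60+39.49)/2 × 6 = 276.27
  Sum = 630.7825 µg/mL·h

AUC = 631 µg/mL·h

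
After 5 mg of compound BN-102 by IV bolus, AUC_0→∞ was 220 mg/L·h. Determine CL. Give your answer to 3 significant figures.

CL = 0.0227 L/h

CL = Dose_iv / AUC_0→∞
   = 5 / 220 = 0.0227273 L/h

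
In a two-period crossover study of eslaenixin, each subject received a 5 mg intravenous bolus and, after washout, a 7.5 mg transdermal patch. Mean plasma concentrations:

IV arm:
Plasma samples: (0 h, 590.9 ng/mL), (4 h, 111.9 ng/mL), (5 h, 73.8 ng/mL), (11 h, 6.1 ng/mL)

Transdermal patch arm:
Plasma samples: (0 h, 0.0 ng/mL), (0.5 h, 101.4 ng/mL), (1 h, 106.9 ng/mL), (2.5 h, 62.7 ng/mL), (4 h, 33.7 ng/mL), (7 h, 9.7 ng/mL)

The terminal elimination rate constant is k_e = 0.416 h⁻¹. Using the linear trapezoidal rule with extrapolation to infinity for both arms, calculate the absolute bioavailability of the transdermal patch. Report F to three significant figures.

Trapezoidal AUC_0→11 (IV):
  [0→4]: (590.9+111.9)/2 × 4 = 1405.6
  [4→5]: (111.9+73.8)/2 × 1 = 92.85
  [5→11]: (73.8+6.1)/2 × 6 = 239.7
  Sum = 1738.15 ng/mL·h
IV tail: 6.1/0.416 = 14.663; AUC_iv,0→∞ = 1738.15 + 14.663 = 1752.813 ng/mL·h
Trapezoidal AUC_0→7 (transdermal patch):
  [0→0.5]: (0.0+101.4)/2 × 0.5 = 25.35
  [0.5→1]: (101.4+106.9)/2 × 0.5 = 52.075
  [1→2.5]: (106.9+62.7)/2 × 1.5 = 127.2
  [2.5→4]: (62.7+33.7)/2 × 1.5 = 72.3
  [4→7]: (33.7+9.7)/2 × 3 = 65.1
  Sum = 342.025 ng/mL·h
transdermal patch tail: 9.7/0.416 = 23.317; AUC_ev,0→∞ = 342.025 + 23.317 = 365.342 ng/mL·h
F = (AUC_ev/D_ev)/(AUC_iv/D_iv) = (365.342/7.5)/(1752.813/5) = 48.7123/350.5626 = 0.1390

F = 0.139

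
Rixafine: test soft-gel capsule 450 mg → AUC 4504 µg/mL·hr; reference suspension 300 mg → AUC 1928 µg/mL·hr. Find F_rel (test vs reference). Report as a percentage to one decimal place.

F_rel = 155.7%

F_rel = (AUC_test/D_test) / (AUC_ref/D_ref)
      = (4504/450) / (1928/300)
      = 10.0089 / 6.42667 = 1.5574 = 155.74%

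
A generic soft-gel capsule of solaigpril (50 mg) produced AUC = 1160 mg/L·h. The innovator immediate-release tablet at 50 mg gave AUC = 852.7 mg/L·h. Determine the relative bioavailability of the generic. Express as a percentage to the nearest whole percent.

F_rel = 136%

F_rel = (AUC_test/D_test) / (AUC_ref/D_ref)
      = (1160/50) / (852.7/50)
      = 23.2 / 17.054 = 1.3604 = 136.04%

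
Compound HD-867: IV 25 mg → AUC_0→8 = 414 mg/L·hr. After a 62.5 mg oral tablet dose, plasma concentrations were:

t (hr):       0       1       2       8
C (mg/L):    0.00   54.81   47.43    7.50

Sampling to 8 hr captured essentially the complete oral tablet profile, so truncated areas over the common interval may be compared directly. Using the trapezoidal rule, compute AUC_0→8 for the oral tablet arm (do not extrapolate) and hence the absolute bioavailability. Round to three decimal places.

F = 0.235

Trapezoidal AUC_0→8 (oral tablet):
  [0→1]: (0.00+54.81)/2 × 1 = 27.405
  [1→2]: (54.81+47.43)/2 × 1 = 51.12
  [2→8]: (47.43+7.50)/2 × 6 = 164.79
  Sum = 243.315 mg/L·hr
F = (AUC_ev/D_ev)/(AUC_iv/D_iv) = (243.315/62.5)/(414/25) = 3.89304/16.56 = 0.2351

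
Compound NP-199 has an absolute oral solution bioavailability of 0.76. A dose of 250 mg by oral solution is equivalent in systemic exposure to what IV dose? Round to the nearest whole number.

D_iv = 190 mg

Systemic exposure from an extravascular dose = F × D_ev, so the equivalent IV dose is F × D_ev.
D_iv = F × D_ev = 0.76 × 250 = 190 mg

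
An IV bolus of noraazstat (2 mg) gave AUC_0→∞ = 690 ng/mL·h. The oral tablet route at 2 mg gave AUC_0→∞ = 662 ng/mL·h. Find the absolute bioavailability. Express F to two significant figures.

F = (AUC_ev / D_ev) / (AUC_iv / D_iv)
  = (662/2) / (690/2)
  = 331 / 345 = 0.9594

F = 0.96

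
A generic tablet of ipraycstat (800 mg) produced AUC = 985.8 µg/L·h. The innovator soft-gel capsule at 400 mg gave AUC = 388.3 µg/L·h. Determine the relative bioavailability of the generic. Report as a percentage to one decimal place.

F_rel = (AUC_test/D_test) / (AUC_ref/D_ref)
      = (985.8/800) / (388.3/400)
      = 1.23225 / 0.97075 = 1.2694 = 126.94%

F_rel = 126.9%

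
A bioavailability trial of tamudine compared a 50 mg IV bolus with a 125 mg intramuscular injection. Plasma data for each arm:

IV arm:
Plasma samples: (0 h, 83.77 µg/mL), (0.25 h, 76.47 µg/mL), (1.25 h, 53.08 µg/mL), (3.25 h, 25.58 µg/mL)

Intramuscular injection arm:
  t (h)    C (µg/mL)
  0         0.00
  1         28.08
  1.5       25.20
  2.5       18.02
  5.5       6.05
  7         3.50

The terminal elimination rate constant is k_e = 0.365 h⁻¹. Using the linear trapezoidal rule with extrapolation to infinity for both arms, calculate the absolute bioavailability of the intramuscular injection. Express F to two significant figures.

Trapezoidal AUC_0→3.25 (IV):
  [0→0.25]: (83.77+76.47)/2 × 0.25 = 20.03
  [0.25→1.25]: (76.47+53.08)/2 × 1 = 64.775
  [1.25→3.25]: (53.08+25.58)/2 × 2 = 78.66
  Sum = 163.465 µg/mL·h
IV tail: 25.58/0.365 = 70.082; AUC_iv,0→∞ = 163.465 + 70.082 = 233.547 µg/mL·h
Trapezoidal AUC_0→7 (intramuscular injection):
  [0→1]: (0.00+28.08)/2 × 1 = 14.04
  [1→1.5]: (28.08+25.20)/2 × 0.5 = 13.32
  [1.5→2.5]: (25.20+18.02)/2 × 1 = 21.61
  [2.5→5.5]: (18.02+6.05)/2 × 3 = 36.105
  [5.5→7]: (6.05+3.50)/2 × 1.5 = 7.1625
  Sum = 92.2375 µg/mL·h
intramuscular injection tail: 3.50/0.365 = 9.589; AUC_ev,0→∞ = 92.2375 + 9.589 = 101.8265 µg/mL·h
F = (AUC_ev/D_ev)/(AUC_iv/D_iv) = (101.8265/125)/(233.547/50) = 0.814612/4.67094 = 0.1744

F = 0.17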